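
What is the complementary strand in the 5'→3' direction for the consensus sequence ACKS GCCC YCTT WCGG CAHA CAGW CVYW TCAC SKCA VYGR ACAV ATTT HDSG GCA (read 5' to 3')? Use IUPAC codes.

Standard pairs A↔T, G↔C; ambiguity codes pair R↔Y, K↔M, W↔W, S↔S, D↔H, V↔B. Complement (TGMSCGGGRGAAWGCCGTDTGTCWGBRWAGTGSMGTBRCYTGTBTAAADHSCCGT), then reverse for 5'→3'.

5'-TGCCSHDAAATBTGTYCRBTGMSGTGAWRBGWCTGTDTGCCGWAAGRGGGCSMGT-3'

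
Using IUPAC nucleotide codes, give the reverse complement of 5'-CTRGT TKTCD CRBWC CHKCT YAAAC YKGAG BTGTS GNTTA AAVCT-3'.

5'-AGBTTTAANCSACAVCTCMRGTTTRAGMDGGWVYGHGAMAACYAG-3'

Standard pairs A↔T, G↔C; ambiguity codes pair R↔Y, K↔M, W↔W, S↔S, B↔V, D↔H, N↔N. Complement (GAYCAAMAGHGYVWGGDMGARTTTGRMCTCVACASCNAATTTBGA), then reverse for 5'→3'.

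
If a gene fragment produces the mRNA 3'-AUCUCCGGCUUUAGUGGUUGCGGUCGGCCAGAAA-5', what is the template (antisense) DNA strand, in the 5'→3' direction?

5'-TAGAGGCCGAAATCACCAACGCCAGCCGGTCTTT-3'

Written 5'→3' the mRNA is AAAGACCGGCUGGCGUUGGUGAUUUCGGCCUCUA, so the coding DNA strand is AAAGACCGGCTGGCGTTGGTGATTTCGGCCTCTA. The template is its reverse complement.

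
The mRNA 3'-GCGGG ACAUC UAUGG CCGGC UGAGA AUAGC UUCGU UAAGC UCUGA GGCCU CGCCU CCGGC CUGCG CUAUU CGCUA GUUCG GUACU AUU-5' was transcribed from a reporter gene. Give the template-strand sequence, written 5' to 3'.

5'-CGCCCTGTAGATACCGGCCGACTCTTATCGAAGCAATTCGAGACTCCGGAGCGGAGGCCGGACGCGATAAGCGATCAAGCCATGATAA-3'

Written 5'→3' the mRNA is UUAUCAUGGCUUGAUCGCUUAUCGCGUCCGGCCUCCGCUCCGGAGUCUCGAAUUGCUUCGAUAAGAGUCGGCCGGUAUCUACAGGGCG, so the coding DNA strand is TTATCATGGCTTGATCGCTTATCGCGTCCGGCCTCCGCTCCGGAGTCTCGAATTGCTTCGATAAGAGTCGGCCGGTATCTACAGGGCG. The template is its reverse complement.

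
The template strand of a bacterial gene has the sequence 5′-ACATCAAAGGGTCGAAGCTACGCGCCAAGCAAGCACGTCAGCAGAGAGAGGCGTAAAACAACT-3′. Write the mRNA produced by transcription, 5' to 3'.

RNA polymerase reads the template 3'→5' and synthesizes mRNA 5'→3' by base-pairing (A→U, T→A, G↔C). The complement of the template is TGTAGTTTCCCAGCTTCGATGCGCGGTTCGTTCGTGCAGTCGTCTCTCTCCGCATTTTGTTGA; antiparallel, so 5'→3' the coding strand is AGTTGTTTTACGCCTCTCTCTGCTGACGTGCTTGCTTGGCGCGTAGCTTCGACCCTTTGATGT. Replace T with U for the mRNA.

5'-AGUUGUUUUACGCCUCUCUCUGCUGACGUGCUUGCUUGGCGCGUAGCUUCGACCCUUUGAUGU-3'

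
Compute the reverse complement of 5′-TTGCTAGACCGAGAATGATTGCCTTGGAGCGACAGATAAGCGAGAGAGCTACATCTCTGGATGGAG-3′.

5′-CTCCATCCAGAGATGTAGCTCTCTCGCTTATCTGTCGCTCCAAGGCAATCATTCTCGGTCTAGCAA-3′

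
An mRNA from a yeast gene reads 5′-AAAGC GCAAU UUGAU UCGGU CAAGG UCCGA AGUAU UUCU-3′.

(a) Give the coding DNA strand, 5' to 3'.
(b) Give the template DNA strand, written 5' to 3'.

(a) The coding strand matches the mRNA with U→T.
(b) The template strand is the reverse complement of the coding strand.

(a) 5′-AAAGCGCAATTTGATTCGGTCAAGGTCCGAAGTATTTCT-3′
(b) 5'-AGAAATACTTCGGACCTTGACCGAATCAAATTGCGCTTT-3'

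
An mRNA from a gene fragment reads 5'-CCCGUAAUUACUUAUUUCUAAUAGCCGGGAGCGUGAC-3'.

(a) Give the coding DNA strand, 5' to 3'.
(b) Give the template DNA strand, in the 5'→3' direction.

(a) The coding strand matches the mRNA with U→T.
(b) The template strand is the reverse complement of the coding strand.

(a) 5'-CCCGTAATTACTTATTTCTAATAGCCGGGAGCGTGAC-3'
(b) 5'-GTCACGCTCCCGGCTATTAGAAATAAGTAATTACGGG-3'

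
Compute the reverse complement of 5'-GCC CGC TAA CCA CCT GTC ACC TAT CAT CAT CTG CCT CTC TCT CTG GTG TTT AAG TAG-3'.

Complement each base (A↔T, G↔C): CGGGCGATTGGTGGACAGTGGATAGTAGTAGACGGAGAGAGAGACCACAAATTCATC. Then reverse.

5'-CTACTTAAACACCAGAGAGAGAGGCAGATGATGATAGGTGACAGGTGGTTAGCGGGC-3'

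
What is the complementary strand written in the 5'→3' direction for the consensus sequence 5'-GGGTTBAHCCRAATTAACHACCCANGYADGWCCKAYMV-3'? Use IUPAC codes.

5'-BKRTMGGWCHTRCNTGGGTDGTTAATTYGGDTVAACCC-3'

Standard pairs A↔T, G↔C; ambiguity codes pair R↔Y, M↔K, W↔W, B↔V, D↔H, N↔N. Complement (CCCAAVTDGGYTTAATTGDTGGGTNCRTHCWGGMTRKB), then reverse for 5'→3'.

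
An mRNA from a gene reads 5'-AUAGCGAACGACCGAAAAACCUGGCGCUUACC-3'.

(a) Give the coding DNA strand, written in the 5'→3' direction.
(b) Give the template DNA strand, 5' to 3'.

(a) 5'-ATAGCGAACGACCGAAAAACCTGGCGCTTACC-3'
(b) 5′-GGTAAGCGCCAGGTTTTTCGGTCGTTCGCTAT-3′

(a) The coding strand matches the mRNA with U→T.
(b) The template strand is the reverse complement of the coding strand.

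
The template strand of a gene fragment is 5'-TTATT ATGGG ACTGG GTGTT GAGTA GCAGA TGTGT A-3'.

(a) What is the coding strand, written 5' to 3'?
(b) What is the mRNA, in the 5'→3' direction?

(a) The coding strand is the reverse complement of the template: complement AATAATACCCTGACCCACAACTCATCGTCTACACAT, then reverse.
(b) mRNA has the coding-strand sequence with T→U.

(a) 5'-TACACATCTGCTACTCAACACCCAGTCCCATAATAA-3'
(b) 5'-UACACAUCUGCUACUCAACACCCAGUCCCAUAAUAA-3'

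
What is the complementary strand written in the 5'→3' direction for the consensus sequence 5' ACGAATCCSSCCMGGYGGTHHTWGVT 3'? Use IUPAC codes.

Standard pairs A↔T, G↔C; ambiguity codes pair Y↔R, M↔K, W↔W, S↔S, H↔D, V↔B. Complement (TGCTTAGGSSGGKCCRCCADDAWCBA), then reverse for 5'→3'.

5'-ABCWADDACCRCCKGGSSGGATTCGT-3'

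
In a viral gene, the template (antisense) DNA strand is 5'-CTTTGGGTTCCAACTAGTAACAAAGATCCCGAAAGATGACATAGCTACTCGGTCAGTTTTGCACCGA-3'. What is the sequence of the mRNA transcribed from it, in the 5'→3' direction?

5'-UCGGUGCAAAACUGACCGAGUAGCUAUGUCAUCUUUCGGGAUCUUUGUUACUAGUUGGAACCCAAAG-3'

The mRNA has the sequence of the coding strand (reverse complement of the template) with T→U. Reverse complement of CTTTGGGTTCCAACTAGTAACAAAGATCCCGAAAGATGACATAGCTACTCGGTCAGTTTTGCACCGA is TCGGTGCAAAACTGACCGAGTAGCTATGTCATCTTTCGGGATCTTTGTTACTAGTTGGAACCCAAAG; then T→U.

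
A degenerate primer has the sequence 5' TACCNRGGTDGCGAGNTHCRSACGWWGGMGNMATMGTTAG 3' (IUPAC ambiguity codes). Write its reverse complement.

Standard pairs A↔T, G↔C; ambiguity codes pair R↔Y, M↔K, W↔W, S↔S, D↔H, N↔N. Complement (ATGGNYCCAHCGCTCNADGYSTGCWWCCKCNKTAKCAATC), then reverse for 5'→3'.

5'-CTAACKATKNCKCCWWCGTSYGDANCTCGCHACCYNGGTA-3'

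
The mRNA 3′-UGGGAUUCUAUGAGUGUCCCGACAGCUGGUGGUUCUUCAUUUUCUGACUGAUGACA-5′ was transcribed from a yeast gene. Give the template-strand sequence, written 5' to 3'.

Written 5'→3' the mRNA is ACAGUAGUCAGUCUUUUACUUCUUGGUGGUCGACAGCCCUGUGAGUAUCUUAGGGU, so the coding DNA strand is ACAGTAGTCAGTCTTTTACTTCTTGGTGGTCGACAGCCCTGTGAGTATCTTAGGGT. The template is its reverse complement.

5′-ACCCTAAGATACTCACAGGGCTGTCGACCACCAAGAAGTAAAAGACTGACTACTGT-3′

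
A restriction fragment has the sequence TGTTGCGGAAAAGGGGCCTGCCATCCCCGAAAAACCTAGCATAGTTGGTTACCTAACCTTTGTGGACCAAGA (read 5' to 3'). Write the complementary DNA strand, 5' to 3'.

The complement of TGTTGCGGAAAAGGGGCCTGCCATCCCCGAAAAACCTAGCATAGTTGGTTACCTAACCTTTGTGGACCAAGA is ACAACGCCTTTTCCCCGGACGGTAGGGGCTTTTTGGATCGTATCAACCAATGGATTGGAAACACCTGGTTCT (A↔T, G↔C). DNA strands are antiparallel, so the complementary strand runs 3'→5'; reversing gives the 5'→3' form.

5'-TCTTGGTCCACAAAGGTTAGGTAACCAACTATGCTAGGTTTTTCGGGGATGGCAGGCCCCTTTTCCGCAACA-3'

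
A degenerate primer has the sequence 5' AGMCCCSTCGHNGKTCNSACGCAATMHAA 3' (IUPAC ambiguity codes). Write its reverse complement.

5'-TTDKATTGCGTSNGAMCNDCGASGGGKCT-3'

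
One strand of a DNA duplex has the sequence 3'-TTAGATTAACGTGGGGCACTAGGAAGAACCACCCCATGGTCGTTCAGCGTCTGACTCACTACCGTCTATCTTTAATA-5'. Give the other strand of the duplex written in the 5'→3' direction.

5′-AATCTAATTGCACCCCGTGATCCTTCTTGGTGGGGTACCAGCAAGTCGCAGACTGAGTGATGGCAGATAGAAATTAT-3′

The strand is given 3'→5', so its complement runs 5'→3' in the same left-to-right order: pair each base A↔T, G↔C.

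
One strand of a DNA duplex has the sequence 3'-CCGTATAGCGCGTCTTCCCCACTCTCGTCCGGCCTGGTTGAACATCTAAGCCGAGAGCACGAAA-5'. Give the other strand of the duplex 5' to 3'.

5'-GGCATATCGCGCAGAAGGGGTGAGAGCAGGCCGGACCAACTTGTAGATTCGGCTCTCGTGCTTT-3'

The strand is given 3'→5', so its complement runs 5'→3' in the same left-to-right order: pair each base A↔T, G↔C.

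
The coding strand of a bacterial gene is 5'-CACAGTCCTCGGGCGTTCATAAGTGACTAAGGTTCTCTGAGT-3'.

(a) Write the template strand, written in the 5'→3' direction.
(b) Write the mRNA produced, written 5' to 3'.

(a) 5'-ACTCAGAGAACCTTAGTCACTTATGAACGCCCGAGGACTGTG-3'
(b) 5'-CACAGUCCUCGGGCGUUCAUAAGUGACUAAGGUUCUCUGAGU-3'

(a) The template strand is the reverse complement of the coding strand: complement GTGTCAGGAGCCCGCAAGTATTCACTGATTCCAAGAGACTCA, then reverse.
(b) mRNA matches the coding strand with T→U.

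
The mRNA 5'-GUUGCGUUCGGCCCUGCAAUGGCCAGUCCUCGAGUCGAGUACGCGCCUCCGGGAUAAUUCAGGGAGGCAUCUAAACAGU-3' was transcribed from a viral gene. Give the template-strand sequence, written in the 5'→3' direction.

5'-ACTGTTTAGATGCCTCCCTGAATTATCCCGGAGGCGCGTACTCGACTCGAGGACTGGCCATTGCAGGGCCGAACGCAAC-3'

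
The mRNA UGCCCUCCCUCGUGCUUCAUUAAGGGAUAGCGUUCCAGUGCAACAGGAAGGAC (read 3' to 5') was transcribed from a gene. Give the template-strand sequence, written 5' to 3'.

5′-ACGGGAGGGAGCACGAAGTAATTCCCTATCGCAAGGTCACGTTGTCCTTCCTG-3′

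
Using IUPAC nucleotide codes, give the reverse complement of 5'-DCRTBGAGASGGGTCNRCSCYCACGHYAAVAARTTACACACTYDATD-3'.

5'-HATHRAGTGTGTAAYTTBTTRDCGTGRGSGYNGACCCSTCTCVAYGH-3'

Standard pairs A↔T, G↔C; ambiguity codes pair R↔Y, S↔S, B↔V, D↔H, N↔N. Complement (HGYAVCTCTSCCCAGNYGSGRGTGCDRTTBTTYAATGTGTGARHTAH), then reverse for 5'→3'.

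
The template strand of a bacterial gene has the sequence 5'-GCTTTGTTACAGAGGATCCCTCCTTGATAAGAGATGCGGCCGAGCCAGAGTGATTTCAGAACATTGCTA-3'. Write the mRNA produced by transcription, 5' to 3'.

RNA polymerase reads the template 3'→5' and synthesizes mRNA 5'→3' by base-pairing (A→U, T→A, G↔C). The complement of the template is CGAAACAATGTCTCCTAGGGAGGAACTATTCTCTACGCCGGCTCGGTCTCACTAAAGTCTTGTAACGAT; antiparallel, so 5'→3' the coding strand is TAGCAATGTTCTGAAATCACTCTGGCTCGGCCGCATCTCTTATCAAGGAGGGATCCTCTGTAACAAAGC. Replace T with U for the mRNA.

5'-UAGCAAUGUUCUGAAAUCACUCUGGCUCGGCCGCAUCUCUUAUCAAGGAGGGAUCCUCUGUAACAAAGC-3'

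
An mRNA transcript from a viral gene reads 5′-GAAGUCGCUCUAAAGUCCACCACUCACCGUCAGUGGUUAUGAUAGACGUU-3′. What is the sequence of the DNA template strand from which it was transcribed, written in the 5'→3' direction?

Replace U with T to get the coding DNA strand: GAAGTCGCTCTAAAGTCCACCACTCACCGTCAGTGGTTATGATAGACGTT. The template strand is its reverse complement (complement CTTCAGCGAGATTTCAGGTGGTGAGTGGCAGTCACCAATACTATCTGCAA, then reverse).

5'-AACGTCTATCATAACCACTGACGGTGAGTGGTGGACTTTAGAGCGACTTC-3'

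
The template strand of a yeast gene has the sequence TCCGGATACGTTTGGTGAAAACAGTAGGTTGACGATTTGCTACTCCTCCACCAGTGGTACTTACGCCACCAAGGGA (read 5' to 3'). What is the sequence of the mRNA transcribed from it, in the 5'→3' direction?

RNA polymerase reads the template 3'→5' and synthesizes mRNA 5'→3' by base-pairing (A→U, T→A, G↔C). The complement of the template is AGGCCTATGCAAACCACTTTTGTCATCCAACTGCTAAACGATGAGGAGGTGGTCACCATGAATGCGGTGGTTCCCT; antiparallel, so 5'→3' the coding strand is TCCCTTGGTGGCGTAAGTACCACTGGTGGAGGAGTAGCAAATCGTCAACCTACTGTTTTCACCAAACGTATCCGGA. Replace T with U for the mRNA.

5′-UCCCUUGGUGGCGUAAGUACCACUGGUGGAGGAGUAGCAAAUCGUCAACCUACUGUUUUCACCAAACGUAUCCGGA-3′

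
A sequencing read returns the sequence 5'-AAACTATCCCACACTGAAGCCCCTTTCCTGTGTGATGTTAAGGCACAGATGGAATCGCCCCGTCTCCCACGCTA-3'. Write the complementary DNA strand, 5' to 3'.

Pairing A↔T and G↔C gives TTTGATAGGGTGTGACTTCGGGGAAAGGACACACTACAATTCCGTGTCTACCTTAGCGGGGCAGAGGGTGCGAT, running 3'→5'. Reverse for the 5'→3' convention.

5'-TAGCGTGGGAGACGGGGCGATTCCATCTGTGCCTTAACATCACACAGGAAAGGGGCTTCAGTGTGGGATAGTTT-3'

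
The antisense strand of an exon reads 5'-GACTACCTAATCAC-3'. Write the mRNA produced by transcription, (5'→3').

The mRNA has the sequence of the coding strand (reverse complement of the template) with T→U. Reverse complement of GACTACCTAATCAC is GTGATTAGGTAGTC; then T→U.

5′-GUGAUUAGGUAGUC-3′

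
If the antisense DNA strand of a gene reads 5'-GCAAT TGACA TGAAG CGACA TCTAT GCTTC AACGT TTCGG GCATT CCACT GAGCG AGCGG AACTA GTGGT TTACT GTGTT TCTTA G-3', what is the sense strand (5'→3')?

The coding strand is complementary and antiparallel to the template: take the complement (A↔T, G↔C) and reverse.

5'-CTAAGAAACACAGTAAACCACTAGTTCCGCTCGCTCAGTGGAATGCCCGAAACGTTGAAGCATAGATGTCGCTTCATGTCAATTGC-3'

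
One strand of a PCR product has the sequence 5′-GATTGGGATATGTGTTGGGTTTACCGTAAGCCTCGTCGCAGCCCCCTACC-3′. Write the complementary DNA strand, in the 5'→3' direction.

Pairing A↔T and G↔C gives CTAACCCTATACACAACCCAAATGGCATTCGGAGCAGCGTCGGGGGATGG, running 3'→5'. Reverse for the 5'→3' convention.

5'-GGTAGGGGGCTGCGACGAGGCTTACGGTAAACCCAACACATATCCCAATC-3'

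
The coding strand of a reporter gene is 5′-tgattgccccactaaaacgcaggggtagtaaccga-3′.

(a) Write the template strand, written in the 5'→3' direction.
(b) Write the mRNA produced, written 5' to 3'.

(a) 5'-TCGGTTACTACCCCTGCGTTTTAGTGGGGCAATCA-3'
(b) 5′-UGAUUGCCCCACUAAAACGCAGGGGUAGUAACCGA-3′

(a) The template strand is the reverse complement of the coding strand: complement ACTAACGGGGTGATTTTGCGTCCCCATCATTGGCT, then reverse.
(b) mRNA matches the coding strand with T→U.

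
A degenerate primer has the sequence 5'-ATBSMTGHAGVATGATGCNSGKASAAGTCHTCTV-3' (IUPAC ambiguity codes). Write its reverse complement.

5'-BAGADGACTTSTMCSNGCATCATBCTDCAKSVAT-3'

Standard pairs A↔T, G↔C; ambiguity codes pair M↔K, S↔S, B↔V, H↔D, N↔N. Complement (TAVSKACDTCBTACTACGNSCMTSTTCAGDAGAB), then reverse for 5'→3'.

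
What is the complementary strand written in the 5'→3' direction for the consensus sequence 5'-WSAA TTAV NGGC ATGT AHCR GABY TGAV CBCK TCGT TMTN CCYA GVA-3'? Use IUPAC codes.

5'-TBCTRGGNAKAACGAMGVGBTCARVTCYGDTACATGCCNBTAATTSW-3'

Standard pairs A↔T, G↔C; ambiguity codes pair R↔Y, M↔K, W↔W, S↔S, B↔V, H↔D, N↔N. Complement (WSTTAATBNCCGTACATDGYCTVRACTBGVGMAGCAAKANGGRTCBT), then reverse for 5'→3'.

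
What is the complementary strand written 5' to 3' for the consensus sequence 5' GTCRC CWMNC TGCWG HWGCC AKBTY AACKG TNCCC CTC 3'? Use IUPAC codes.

5'-GAGGGGNACMGTTRAVMTGGCWDCWGCAGNKWGGYGAC-3'

Standard pairs A↔T, G↔C; ambiguity codes pair R↔Y, M↔K, W↔W, B↔V, H↔D, N↔N. Complement (CAGYGGWKNGACGWCDWCGGTMVARTTGMCANGGGGAG), then reverse for 5'→3'.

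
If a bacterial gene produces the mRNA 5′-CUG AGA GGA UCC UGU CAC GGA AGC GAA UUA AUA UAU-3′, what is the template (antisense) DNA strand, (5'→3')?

5'-ATATATTAATTCGCTTCCGTGACAGGATCCTCTCAG-3'

Replace U with T to get the coding DNA strand: CTGAGAGGATCCTGTCACGGAAGCGAATTAATATAT. The template strand is its reverse complement (complement GACTCTCCTAGGACAGTGCCTTCGCTTAATTATATA, then reverse).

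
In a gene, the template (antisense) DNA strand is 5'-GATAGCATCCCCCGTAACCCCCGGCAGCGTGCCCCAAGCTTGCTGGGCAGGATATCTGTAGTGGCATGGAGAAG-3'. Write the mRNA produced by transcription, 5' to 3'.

5'-CUUCUCCAUGCCACUACAGAUAUCCUGCCCAGCAAGCUUGGGGCACGCUGCCGGGGGUUACGGGGGAUGCUAUC-3'

RNA polymerase reads the template 3'→5' and synthesizes mRNA 5'→3' by base-pairing (A→U, T→A, G↔C). The complement of the template is CTATCGTAGGGGGCATTGGGGGCCGTCGCACGGGGTTCGAACGACCCGTCCTATAGACATCACCGTACCTCTTC; antiparallel, so 5'→3' the coding strand is CTTCTCCATGCCACTACAGATATCCTGCCCAGCAAGCTTGGGGCACGCTGCCGGGGGTTACGGGGGATGCTATC. Replace T with U for the mRNA.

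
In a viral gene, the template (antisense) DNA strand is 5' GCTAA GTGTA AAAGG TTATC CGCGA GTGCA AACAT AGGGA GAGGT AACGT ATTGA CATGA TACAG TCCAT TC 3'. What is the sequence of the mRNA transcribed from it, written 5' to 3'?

The mRNA has the sequence of the coding strand (reverse complement of the template) with T→U. Reverse complement of GCTAAGTGTAAAAGGTTATCCGCGAGTGCAAACATAGGGAGAGGTAACGTATTGACATGATACAGTCCATTC is GAATGGACTGTATCATGTCAATACGTTACCTCTCCCTATGTTTGCACTCGCGGATAACCTTTTACACTTAGC; then T→U.

5'-GAAUGGACUGUAUCAUGUCAAUACGUUACCUCUCCCUAUGUUUGCACUCGCGGAUAACCUUUUACACUUAGC-3'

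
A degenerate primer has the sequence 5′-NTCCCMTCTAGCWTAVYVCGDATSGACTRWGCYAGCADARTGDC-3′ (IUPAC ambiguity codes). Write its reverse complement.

Standard pairs A↔T, G↔C; ambiguity codes pair R↔Y, M↔K, W↔W, S↔S, D↔H, V↔B, N↔N. Complement (NAGGGKAGATCGWATBRBGCHTASCTGAYWCGRTCGTHTYACHG), then reverse for 5'→3'.

5'-GHCAYTHTGCTRGCWYAGTCSATHCGBRBTAWGCTAGAKGGGAN-3'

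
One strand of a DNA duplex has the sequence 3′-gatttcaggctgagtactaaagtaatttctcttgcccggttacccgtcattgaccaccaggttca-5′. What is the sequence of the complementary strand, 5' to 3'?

5'-CTAAAGTCCGACTCATGATTTCATTAAAGAGAACGGGCCAATGGGCAGTAACTGGTGGTCCAAGT-3'

The strand is given 3'→5', so its complement runs 5'→3' in the same left-to-right order: pair each base A↔T, G↔C.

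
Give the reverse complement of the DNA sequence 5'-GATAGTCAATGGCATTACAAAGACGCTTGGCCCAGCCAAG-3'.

Complement each base (A↔T, G↔C): CTATCAGTTACCGTAATGTTTCTGCGAACCGGGTCGGTTC. Then reverse.

5'-CTTGGCTGGGCCAAGCGTCTTTGTAATGCCATTGACTATC-3'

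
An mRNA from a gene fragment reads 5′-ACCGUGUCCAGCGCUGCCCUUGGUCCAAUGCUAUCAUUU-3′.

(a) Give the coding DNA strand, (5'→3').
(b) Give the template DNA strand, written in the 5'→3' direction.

(a) 5'-ACCGTGTCCAGCGCTGCCCTTGGTCCAATGCTATCATTT-3'
(b) 5′-AAATGATAGCATTGGACCAAGGGCAGCGCTGGACACGGT-3′

(a) The coding strand matches the mRNA with U→T.
(b) The template strand is the reverse complement of the coding strand.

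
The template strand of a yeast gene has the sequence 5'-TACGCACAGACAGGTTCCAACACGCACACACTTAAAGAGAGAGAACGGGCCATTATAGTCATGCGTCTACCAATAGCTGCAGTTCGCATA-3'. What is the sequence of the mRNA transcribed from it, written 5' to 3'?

5'-UAUGCGAACUGCAGCUAUUGGUAGACGCAUGACUAUAAUGGCCCGUUCUCUCUCUUUAAGUGUGUGCGUGUUGGAACCUGUCUGUGCGUA-3'

RNA polymerase reads the template 3'→5' and synthesizes mRNA 5'→3' by base-pairing (A→U, T→A, G↔C). The complement of the template is ATGCGTGTCTGTCCAAGGTTGTGCGTGTGTGAATTTCTCTCTCTTGCCCGGTAATATCAGTACGCAGATGGTTATCGACGTCAAGCGTAT; antiparallel, so 5'→3' the coding strand is TATGCGAACTGCAGCTATTGGTAGACGCATGACTATAATGGCCCGTTCTCTCTCTTTAAGTGTGTGCGTGTTGGAACCTGTCTGTGCGTA. Replace T with U for the mRNA.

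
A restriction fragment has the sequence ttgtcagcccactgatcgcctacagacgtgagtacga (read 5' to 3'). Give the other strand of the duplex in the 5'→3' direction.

5'-TCGTACTCACGTCTGTAGGCGATCAGTGGGCTGACAA-3'

Pairing A↔T and G↔C gives AACAGTCGGGTGACTAGCGGATGTCTGCACTCATGCT, running 3'→5'. Reverse for the 5'→3' convention.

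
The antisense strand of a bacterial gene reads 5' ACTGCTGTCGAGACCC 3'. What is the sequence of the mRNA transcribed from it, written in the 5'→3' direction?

RNA polymerase reads the template 3'→5' and synthesizes mRNA 5'→3' by base-pairing (A→U, T→A, G↔C). The complement of the template is TGACGACAGCTCTGGG; antiparallel, so 5'→3' the coding strand is GGGTCTCGACAGCAGT. Replace T with U for the mRNA.

5′-GGGUCUCGACAGCAGU-3′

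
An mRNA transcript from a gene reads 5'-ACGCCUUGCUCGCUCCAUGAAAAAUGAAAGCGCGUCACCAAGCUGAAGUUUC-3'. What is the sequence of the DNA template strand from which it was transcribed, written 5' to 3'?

Replace U with T to get the coding DNA strand: ACGCCTTGCTCGCTCCATGAAAAATGAAAGCGCGTCACCAAGCTGAAGTTTC. The template strand is its reverse complement (complement TGCGGAACGAGCGAGGTACTTTTTACTTTCGCGCAGTGGTTCGACTTCAAAG, then reverse).

5'-GAAACTTCAGCTTGGTGACGCGCTTTCATTTTTCATGGAGCGAGCAAGGCGT-3'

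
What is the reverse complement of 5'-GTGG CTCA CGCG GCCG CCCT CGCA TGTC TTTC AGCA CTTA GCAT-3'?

Complement each base (A↔T, G↔C): CACCGAGTGCGCCGGCGGGAGCGTACAGAAAGTCGTGAATCGTA. Then reverse.

5'-ATGCTAAGTGCTGAAAGACATGCGAGGGCGGCCGCGTGAGCCAC-3'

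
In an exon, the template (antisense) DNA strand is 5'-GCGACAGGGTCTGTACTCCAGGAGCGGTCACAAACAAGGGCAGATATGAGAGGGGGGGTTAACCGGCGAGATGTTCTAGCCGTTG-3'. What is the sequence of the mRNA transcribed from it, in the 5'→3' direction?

5'-CAACGGCUAGAACAUCUCGCCGGUUAACCCCCCCUCUCAUAUCUGCCCUUGUUUGUGACCGCUCCUGGAGUACAGACCCUGUCGC-3'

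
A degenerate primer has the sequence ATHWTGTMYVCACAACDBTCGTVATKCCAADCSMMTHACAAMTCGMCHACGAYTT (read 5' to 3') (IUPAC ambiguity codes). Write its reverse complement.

5'-AARTCGTDGKCGAKTTGTDAKKSGHTTGGMATBACGAVHGTTGTGBRKACAWDAT-3'

Standard pairs A↔T, G↔C; ambiguity codes pair Y↔R, M↔K, W↔W, S↔S, B↔V, D↔H. Complement (TADWACAKRBGTGTTGHVAGCABTAMGGTTHGSKKADTGTTKAGCKGDTGCTRAA), then reverse for 5'→3'.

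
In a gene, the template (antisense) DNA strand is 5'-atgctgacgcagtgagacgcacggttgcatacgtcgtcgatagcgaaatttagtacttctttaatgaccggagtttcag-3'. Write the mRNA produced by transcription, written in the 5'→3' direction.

5'-CUGAAACUCCGGUCAUUAAAGAAGUACUAAAUUUCGCUAUCGACGACGUAUGCAACCGUGCGUCUCACUGCGUCAGCAU-3'

RNA polymerase reads the template 3'→5' and synthesizes mRNA 5'→3' by base-pairing (A→U, T→A, G↔C). The complement of the template is TACGACTGCGTCACTCTGCGTGCCAACGTATGCAGCAGCTATCGCTTTAAATCATGAAGAAATTACTGGCCTCAAAGTC; antiparallel, so 5'→3' the coding strand is CTGAAACTCCGGTCATTAAAGAAGTACTAAATTTCGCTATCGACGACGTATGCAACCGTGCGTCTCACTGCGTCAGCAT. Replace T with U for the mRNA.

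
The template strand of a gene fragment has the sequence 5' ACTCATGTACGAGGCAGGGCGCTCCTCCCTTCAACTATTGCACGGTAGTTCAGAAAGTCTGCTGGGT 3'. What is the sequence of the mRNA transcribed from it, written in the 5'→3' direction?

5'-ACCCAGCAGACUUUCUGAACUACCGUGCAAUAGUUGAAGGGAGGAGCGCCCUGCCUCGUACAUGAGU-3'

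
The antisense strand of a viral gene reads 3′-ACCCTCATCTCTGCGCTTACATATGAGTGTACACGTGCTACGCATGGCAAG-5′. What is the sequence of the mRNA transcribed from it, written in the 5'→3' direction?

5'-UGGGAGUAGAGACGCGAAUGUAUACUCACAUGUGCACGAUGCGUACCGUUC-3'

Reading the template 3'→5' as shown, RNA polymerase pairs each base (A→U, T→A, G↔C) to build mRNA 5'→3' directly.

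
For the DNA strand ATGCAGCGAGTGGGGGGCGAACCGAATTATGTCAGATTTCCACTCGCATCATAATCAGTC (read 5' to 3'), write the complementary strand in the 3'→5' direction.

3'-TACGTCGCTCACCCCCCGCTTGGCTTAATACAGTCTAAAGGTGAGCGTAGTATTAGTCAG-5'

Base-pairing A↔T, G↔C gives the complement. The complementary strand is antiparallel, so paired with a 5'→3' strand it runs 3'→5'.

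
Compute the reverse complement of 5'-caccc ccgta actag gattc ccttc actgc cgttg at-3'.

5'-ATCAACGGCAGTGAAGGGAATCCTAGTTACGGGGGTG-3'

Complement each base (A↔T, G↔C): GTGGGGGCATTGATCCTAAGGGAAGTGACGGCAACTA. Then reverse.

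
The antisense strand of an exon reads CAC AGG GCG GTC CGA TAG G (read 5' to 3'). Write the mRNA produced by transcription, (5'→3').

5'-CCUAUCGGACCGCCCUGUG-3'

RNA polymerase reads the template 3'→5' and synthesizes mRNA 5'→3' by base-pairing (A→U, T→A, G↔C). The complement of the template is GTGTCCCGCCAGGCTATCC; antiparallel, so 5'→3' the coding strand is CCTATCGGACCGCCCTGTG. Replace T with U for the mRNA.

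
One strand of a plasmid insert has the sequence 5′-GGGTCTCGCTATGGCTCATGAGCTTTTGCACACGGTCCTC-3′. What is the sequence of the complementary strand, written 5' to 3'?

5'-GAGGACCGTGTGCAAAAGCTCATGAGCCATAGCGAGACCC-3'

The complement of GGGTCTCGCTATGGCTCATGAGCTTTTGCACACGGTCCTC is CCCAGAGCGATACCGAGTACTCGAAAACGTGTGCCAGGAG (A↔T, G↔C). DNA strands are antiparallel, so the complementary strand runs 3'→5'; reversing gives the 5'→3' form.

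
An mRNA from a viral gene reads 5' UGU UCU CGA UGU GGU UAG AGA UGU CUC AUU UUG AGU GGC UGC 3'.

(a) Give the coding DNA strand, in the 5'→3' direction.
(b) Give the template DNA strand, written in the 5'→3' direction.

(a) The coding strand matches the mRNA with U→T.
(b) The template strand is the reverse complement of the coding strand.

(a) 5'-TGTTCTCGATGTGGTTAGAGATGTCTCATTTTGAGTGGCTGC-3'
(b) 5'-GCAGCCACTCAAAATGAGACATCTCTAACCACATCGAGAACA-3'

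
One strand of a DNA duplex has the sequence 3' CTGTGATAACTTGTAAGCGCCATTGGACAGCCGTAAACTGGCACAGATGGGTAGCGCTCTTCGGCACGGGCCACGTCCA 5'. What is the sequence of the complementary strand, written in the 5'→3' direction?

The strand is given 3'→5', so its complement runs 5'→3' in the same left-to-right order: pair each base A↔T, G↔C.

5'-GACACTATTGAACATTCGCGGTAACCTGTCGGCATTTGACCGTGTCTACCCATCGCGAGAAGCCGTGCCCGGTGCAGGT-3'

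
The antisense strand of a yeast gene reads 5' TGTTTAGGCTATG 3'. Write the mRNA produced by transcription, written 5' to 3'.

RNA polymerase reads the template 3'→5' and synthesizes mRNA 5'→3' by base-pairing (A→U, T→A, G↔C). The complement of the template is ACAAATCCGATAC; antiparallel, so 5'→3' the coding strand is CATAGCCTAAACA. Replace T with U for the mRNA.

5′-CAUAGCCUAAACA-3′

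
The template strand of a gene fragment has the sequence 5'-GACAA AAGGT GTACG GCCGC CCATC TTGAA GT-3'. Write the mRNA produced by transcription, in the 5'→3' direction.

5'-ACUUCAAGAUGGGCGGCCGUACACCUUUUGUC-3'

RNA polymerase reads the template 3'→5' and synthesizes mRNA 5'→3' by base-pairing (A→U, T→A, G↔C). The complement of the template is CTGTTTTCCACATGCCGGCGGGTAGAACTTCA; antiparallel, so 5'→3' the coding strand is ACTTCAAGATGGGCGGCCGTACACCTTTTGTC. Replace T with U for the mRNA.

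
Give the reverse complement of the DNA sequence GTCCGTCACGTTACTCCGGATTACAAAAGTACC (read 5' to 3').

5′-GGTACTTTTGTAATCCGGAGTAACGTGACGGAC-3′

Complement each base (A↔T, G↔C): CAGGCAGTGCAATGAGGCCTAATGTTTTCATGG. Then reverse.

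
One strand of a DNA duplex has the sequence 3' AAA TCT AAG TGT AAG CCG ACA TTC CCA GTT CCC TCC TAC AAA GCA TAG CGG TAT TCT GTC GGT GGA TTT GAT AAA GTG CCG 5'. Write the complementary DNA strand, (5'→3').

The strand is given 3'→5', so its complement runs 5'→3' in the same left-to-right order: pair each base A↔T, G↔C.

5'-TTTAGATTCACATTCGGCTGTAAGGGTCAAGGGAGGATGTTTCGTATCGCCATAAGACAGCCACCTAAACTATTTCACGGC-3'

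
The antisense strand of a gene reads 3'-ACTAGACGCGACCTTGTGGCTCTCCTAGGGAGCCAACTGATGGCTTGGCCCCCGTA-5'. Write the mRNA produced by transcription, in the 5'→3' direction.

Reading the template 3'→5' as shown, RNA polymerase pairs each base (A→U, T→A, G↔C) to build mRNA 5'→3' directly.

5'-UGAUCUGCGCUGGAACACCGAGAGGAUCCCUCGGUUGACUACCGAACCGGGGGCAU-3'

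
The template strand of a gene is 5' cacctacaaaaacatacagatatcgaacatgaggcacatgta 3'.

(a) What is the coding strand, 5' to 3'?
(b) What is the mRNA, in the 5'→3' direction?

(a) 5'-TACATGTGCCTCATGTTCGATATCTGTATGTTTTTGTAGGTG-3'
(b) 5′-UACAUGUGCCUCAUGUUCGAUAUCUGUAUGUUUUUGUAGGUG-3′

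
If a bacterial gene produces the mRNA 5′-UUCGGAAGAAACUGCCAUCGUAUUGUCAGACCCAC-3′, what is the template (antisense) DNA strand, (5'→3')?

5'-GTGGGTCTGACAATACGATGGCAGTTTCTTCCGAA-3'

Replace U with T to get the coding DNA strand: TTCGGAAGAAACTGCCATCGTATTGTCAGACCCAC. The template strand is its reverse complement (complement AAGCCTTCTTTGACGGTAGCATAACAGTCTGGGTG, then reverse).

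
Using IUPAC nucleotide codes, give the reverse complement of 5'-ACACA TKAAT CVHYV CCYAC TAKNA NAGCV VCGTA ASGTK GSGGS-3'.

Standard pairs A↔T, G↔C; ambiguity codes pair Y↔R, K↔M, S↔S, H↔D, V↔B, N↔N. Complement (TGTGTAMTTAGBDRBGGRTGATMNTNTCGBBGCATTSCAMCSCCS), then reverse for 5'→3'.

5′-SCCSCMACSTTACGBBGCTNTNMTAGTRGGBRDBGATTMATGTGT-3′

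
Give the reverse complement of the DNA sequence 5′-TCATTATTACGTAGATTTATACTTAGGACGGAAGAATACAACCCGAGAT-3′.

5'-ATCTCGGGTTGTATTCTTCCGTCCTAAGTATAAATCTACGTAATAATGA-3'

Complement each base (A↔T, G↔C): AGTAATAATGCATCTAAATATGAATCCTGCCTTCTTATGTTGGGCTCTA. Then reverse.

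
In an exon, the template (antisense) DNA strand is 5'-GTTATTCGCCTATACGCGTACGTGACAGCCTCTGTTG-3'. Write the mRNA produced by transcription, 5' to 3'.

RNA polymerase reads the template 3'→5' and synthesizes mRNA 5'→3' by base-pairing (A→U, T→A, G↔C). The complement of the template is CAATAAGCGGATATGCGCATGCACTGTCGGAGACAAC; antiparallel, so 5'→3' the coding strand is CAACAGAGGCTGTCACGTACGCGTATAGGCGAATAAC. Replace T with U for the mRNA.

5'-CAACAGAGGCUGUCACGUACGCGUAUAGGCGAAUAAC-3'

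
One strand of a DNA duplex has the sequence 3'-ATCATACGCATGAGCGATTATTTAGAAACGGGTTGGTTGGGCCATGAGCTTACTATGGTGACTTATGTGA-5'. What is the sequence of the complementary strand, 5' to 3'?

5'-TAGTATGCGTACTCGCTAATAAATCTTTGCCCAACCAACCCGGTACTCGAATGATACCACTGAATACACT-3'

The strand is given 3'→5', so its complement runs 5'→3' in the same left-to-right order: pair each base A↔T, G↔C.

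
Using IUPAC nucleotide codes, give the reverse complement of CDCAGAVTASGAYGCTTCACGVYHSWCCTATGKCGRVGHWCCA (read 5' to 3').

Standard pairs A↔T, G↔C; ambiguity codes pair R↔Y, K↔M, W↔W, S↔S, D↔H, V↔B. Complement (GHGTCTBATSCTRCGAAGTGCBRDSWGGATACMGCYBCDWGGT), then reverse for 5'→3'.

5'-TGGWDCBYCGMCATAGGWSDRBCGTGAAGCRTCSTABTCTGHG-3'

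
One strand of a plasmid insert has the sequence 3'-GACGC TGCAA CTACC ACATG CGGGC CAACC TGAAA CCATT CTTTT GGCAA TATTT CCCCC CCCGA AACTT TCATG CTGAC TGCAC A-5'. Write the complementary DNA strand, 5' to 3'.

5'-CTGCGACGTTGATGGTGTACGCCCGGTTGGACTTTGGTAAGAAAACCGTTATAAAGGGGGGGGCTTTGAAAGTACGACTGACGTGT-3'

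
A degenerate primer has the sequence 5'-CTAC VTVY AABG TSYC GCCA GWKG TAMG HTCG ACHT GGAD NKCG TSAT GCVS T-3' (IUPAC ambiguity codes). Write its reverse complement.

5'-ASBGCATSACGMNHTCCADGTCGADCKTACMWCTGGCGRSACVTTRBABGTAG-3'

Standard pairs A↔T, G↔C; ambiguity codes pair Y↔R, M↔K, W↔W, S↔S, B↔V, D↔H, N↔N. Complement (GATGBABRTTVCASRGCGGTCWMCATKCDAGCTGDACCTHNMGCASTACGBSA), then reverse for 5'→3'.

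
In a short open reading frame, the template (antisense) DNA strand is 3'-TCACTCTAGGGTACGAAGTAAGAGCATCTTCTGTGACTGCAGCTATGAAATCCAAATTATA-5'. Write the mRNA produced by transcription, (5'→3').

5'-AGUGAGAUCCCAUGCUUCAUUCUCGUAGAAGACACUGACGUCGAUACUUUAGGUUUAAUAU-3'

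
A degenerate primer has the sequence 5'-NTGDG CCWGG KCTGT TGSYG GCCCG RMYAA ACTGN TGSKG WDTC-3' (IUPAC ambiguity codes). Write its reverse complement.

5'-GAHWCMSCANCAGTTTRKYCGGGCCRSCAACAGMCCWGGCHCAN-3'

Standard pairs A↔T, G↔C; ambiguity codes pair R↔Y, M↔K, W↔W, S↔S, D↔H, N↔N. Complement (NACHCGGWCCMGACAACSRCCGGGCYKRTTTGACNACSMCWHAG), then reverse for 5'→3'.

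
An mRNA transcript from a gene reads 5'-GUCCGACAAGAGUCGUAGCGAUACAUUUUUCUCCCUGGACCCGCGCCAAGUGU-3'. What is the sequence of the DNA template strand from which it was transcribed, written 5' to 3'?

5'-ACACTTGGCGCGGGTCCAGGGAGAAAAATGTATCGCTACGACTCTTGTCGGAC-3'

Replace U with T to get the coding DNA strand: GTCCGACAAGAGTCGTAGCGATACATTTTTCTCCCTGGACCCGCGCCAAGTGT. The template strand is its reverse complement (complement CAGGCTGTTCTCAGCATCGCTATGTAAAAAGAGGGACCTGGGCGCGGTTCACA, then reverse).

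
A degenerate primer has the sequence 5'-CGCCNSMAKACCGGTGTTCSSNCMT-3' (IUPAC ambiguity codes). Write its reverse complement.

Standard pairs A↔T, G↔C; ambiguity codes pair M↔K, S↔S, N↔N. Complement (GCGGNSKTMTGGCCACAAGSSNGKA), then reverse for 5'→3'.

5'-AKGNSSGAACACCGGTMTKSNGGCG-3'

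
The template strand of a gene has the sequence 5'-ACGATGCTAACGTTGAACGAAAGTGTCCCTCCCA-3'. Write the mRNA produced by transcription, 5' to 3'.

5'-UGGGAGGGACACUUUCGUUCAACGUUAGCAUCGU-3'

RNA polymerase reads the template 3'→5' and synthesizes mRNA 5'→3' by base-pairing (A→U, T→A, G↔C). The complement of the template is TGCTACGATTGCAACTTGCTTTCACAGGGAGGGT; antiparallel, so 5'→3' the coding strand is TGGGAGGGACACTTTCGTTCAACGTTAGCATCGT. Replace T with U for the mRNA.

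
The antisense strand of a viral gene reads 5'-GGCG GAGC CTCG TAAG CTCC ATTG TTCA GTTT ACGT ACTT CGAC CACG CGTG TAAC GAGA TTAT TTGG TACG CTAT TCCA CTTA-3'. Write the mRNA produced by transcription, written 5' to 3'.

5'-UAAGUGGAAUAGCGUACCAAAUAAUCUCGUUACACGCGUGGUCGAAGUACGUAAACUGAACAAUGGAGCUUACGAGGCUCCGCC-3'

RNA polymerase reads the template 3'→5' and synthesizes mRNA 5'→3' by base-pairing (A→U, T→A, G↔C). The complement of the template is CCGCCTCGGAGCATTCGAGGTAACAAGTCAAATGCATGAAGCTGGTGCGCACATTGCTCTAATAAACCATGCGATAAGGTGAAT; antiparallel, so 5'→3' the coding strand is TAAGTGGAATAGCGTACCAAATAATCTCGTTACACGCGTGGTCGAAGTACGTAAACTGAACAATGGAGCTTACGAGGCTCCGCC. Replace T with U for the mRNA.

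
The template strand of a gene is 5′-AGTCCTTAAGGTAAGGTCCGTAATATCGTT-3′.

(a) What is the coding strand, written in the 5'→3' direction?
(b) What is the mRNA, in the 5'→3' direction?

(a) 5'-AACGATATTACGGACCTTACCTTAAGGACT-3'
(b) 5'-AACGAUAUUACGGACCUUACCUUAAGGACU-3'

(a) The coding strand is the reverse complement of the template: complement TCAGGAATTCCATTCCAGGCATTATAGCAA, then reverse.
(b) mRNA has the coding-strand sequence with T→U.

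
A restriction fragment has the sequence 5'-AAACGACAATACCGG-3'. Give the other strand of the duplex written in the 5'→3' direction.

5'-CCGGTATTGTCGTTT-3'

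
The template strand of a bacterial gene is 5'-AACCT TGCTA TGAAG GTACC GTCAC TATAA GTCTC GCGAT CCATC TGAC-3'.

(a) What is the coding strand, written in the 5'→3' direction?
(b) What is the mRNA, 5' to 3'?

(a) 5'-GTCAGATGGATCGCGAGACTTATAGTGACGGTACCTTCATAGCAAGGTT-3'
(b) 5'-GUCAGAUGGAUCGCGAGACUUAUAGUGACGGUACCUUCAUAGCAAGGUU-3'

(a) The coding strand is the reverse complement of the template: complement TTGGAACGATACTTCCATGGCAGTGATATTCAGAGCGCTAGGTAGACTG, then reverse.
(b) mRNA has the coding-strand sequence with T→U.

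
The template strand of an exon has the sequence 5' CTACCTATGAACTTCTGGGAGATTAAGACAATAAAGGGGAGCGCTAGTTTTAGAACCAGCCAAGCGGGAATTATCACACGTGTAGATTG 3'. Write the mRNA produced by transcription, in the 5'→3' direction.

5'-CAAUCUACACGUGUGAUAAUUCCCGCUUGGCUGGUUCUAAAACUAGCGCUCCCCUUUAUUGUCUUAAUCUCCCAGAAGUUCAUAGGUAG-3'

RNA polymerase reads the template 3'→5' and synthesizes mRNA 5'→3' by base-pairing (A→U, T→A, G↔C). The complement of the template is GATGGATACTTGAAGACCCTCTAATTCTGTTATTTCCCCTCGCGATCAAAATCTTGGTCGGTTCGCCCTTAATAGTGTGCACATCTAAC; antiparallel, so 5'→3' the coding strand is CAATCTACACGTGTGATAATTCCCGCTTGGCTGGTTCTAAAACTAGCGCTCCCCTTTATTGTCTTAATCTCCCAGAAGTTCATAGGTAG. Replace T with U for the mRNA.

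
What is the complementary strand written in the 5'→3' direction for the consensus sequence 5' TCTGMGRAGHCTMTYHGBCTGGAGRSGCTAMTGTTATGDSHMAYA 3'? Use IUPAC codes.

5'-TRTKDSHCATAACAKTAGCSYCTCCAGVCDRAKAGDCTYCKCAGA-3'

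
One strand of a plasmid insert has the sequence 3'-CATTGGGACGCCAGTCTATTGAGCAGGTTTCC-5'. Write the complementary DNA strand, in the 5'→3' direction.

5'-GTAACCCTGCGGTCAGATAACTCGTCCAAAGG-3'

The strand is given 3'→5', so its complement runs 5'→3' in the same left-to-right order: pair each base A↔T, G↔C.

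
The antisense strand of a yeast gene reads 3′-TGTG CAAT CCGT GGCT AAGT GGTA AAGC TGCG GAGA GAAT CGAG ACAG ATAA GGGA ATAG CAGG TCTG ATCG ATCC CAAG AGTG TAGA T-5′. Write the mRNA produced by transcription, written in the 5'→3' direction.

Reading the template 3'→5' as shown, RNA polymerase pairs each base (A→U, T→A, G↔C) to build mRNA 5'→3' directly.

5′-ACACGUUAGGCACCGAUUCACCAUUUCGACGCCUCUCUUAGCUCUGUCUAUUCCCUUAUCGUCCAGACUAGCUAGGGUUCUCACAUCUA-3′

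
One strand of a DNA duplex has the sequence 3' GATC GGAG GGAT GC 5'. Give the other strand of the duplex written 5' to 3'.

The strand is given 3'→5', so its complement runs 5'→3' in the same left-to-right order: pair each base A↔T, G↔C.

5'-CTAGCCTCCCTACG-3'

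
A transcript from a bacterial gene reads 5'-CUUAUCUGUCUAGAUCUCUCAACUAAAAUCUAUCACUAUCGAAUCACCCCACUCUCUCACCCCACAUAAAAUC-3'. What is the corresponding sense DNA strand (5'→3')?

5'-CTTATCTGTCTAGATCTCTCAACTAAAATCTATCACTATCGAATCACCCCACTCTCTCACCCCACATAAAATC-3'

The coding DNA strand has the same 5'→3' sequence as the mRNA with U replaced by T.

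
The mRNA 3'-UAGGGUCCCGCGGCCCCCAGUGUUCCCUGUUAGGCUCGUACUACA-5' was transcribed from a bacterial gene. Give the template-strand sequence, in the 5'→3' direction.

Written 5'→3' the mRNA is ACAUCAUGCUCGGAUUGUCCCUUGUGACCCCCGGCGCCCUGGGAU, so the coding DNA strand is ACATCATGCTCGGATTGTCCCTTGTGACCCCCGGCGCCCTGGGAT. The template is its reverse complement.

5'-ATCCCAGGGCGCCGGGGGTCACAAGGGACAATCCGAGCATGATGT-3'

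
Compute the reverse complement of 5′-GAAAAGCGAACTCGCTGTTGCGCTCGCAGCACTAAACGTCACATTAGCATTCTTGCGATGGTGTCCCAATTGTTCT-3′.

5'-AGAACAATTGGGACACCATCGCAAGAATGCTAATGTGACGTTTAGTGCTGCGAGCGCAACAGCGAGTTCGCTTTTC-3'

Complement each base (A↔T, G↔C): CTTTTCGCTTGAGCGACAACGCGAGCGTCGTGATTTGCAGTGTAATCGTAAGAACGCTACCACAGGGTTAACAAGA. Then reverse.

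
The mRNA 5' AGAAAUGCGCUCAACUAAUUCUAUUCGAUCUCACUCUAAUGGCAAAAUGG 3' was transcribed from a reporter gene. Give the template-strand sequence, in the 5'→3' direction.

Replace U with T to get the coding DNA strand: AGAAATGCGCTCAACTAATTCTATTCGATCTCACTCTAATGGCAAAATGG. The template strand is its reverse complement (complement TCTTTACGCGAGTTGATTAAGATAAGCTAGAGTGAGATTACCGTTTTACC, then reverse).

5'-CCATTTTGCCATTAGAGTGAGATCGAATAGAATTAGTTGAGCGCATTTCT-3'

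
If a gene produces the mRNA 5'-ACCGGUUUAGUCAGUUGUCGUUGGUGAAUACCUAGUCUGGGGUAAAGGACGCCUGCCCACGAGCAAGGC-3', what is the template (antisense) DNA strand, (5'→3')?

Replace U with T to get the coding DNA strand: ACCGGTTTAGTCAGTTGTCGTTGGTGAATACCTAGTCTGGGGTAAAGGACGCCTGCCCACGAGCAAGGC. The template strand is its reverse complement (complement TGGCCAAATCAGTCAACAGCAACCACTTATGGATCAGACCCCATTTCCTGCGGACGGGTGCTCGTTCCG, then reverse).

5'-GCCTTGCTCGTGGGCAGGCGTCCTTTACCCCAGACTAGGTATTCACCAACGACAACTGACTAAACCGGT-3'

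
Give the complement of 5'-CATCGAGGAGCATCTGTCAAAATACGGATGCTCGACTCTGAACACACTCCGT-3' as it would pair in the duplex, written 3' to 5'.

3'-GTAGCTCCTCGTAGACAGTTTTATGCCTACGAGCTGAGACTTGTGTGAGGCA-5'

Base-pairing A↔T, G↔C gives the complement. The complementary strand is antiparallel, so paired with a 5'→3' strand it runs 3'→5'.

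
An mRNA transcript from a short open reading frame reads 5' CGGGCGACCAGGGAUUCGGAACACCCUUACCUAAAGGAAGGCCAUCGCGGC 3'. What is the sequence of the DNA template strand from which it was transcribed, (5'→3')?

5'-GCCGCGATGGCCTTCCTTTAGGTAAGGGTGTTCCGAATCCCTGGTCGCCCG-3'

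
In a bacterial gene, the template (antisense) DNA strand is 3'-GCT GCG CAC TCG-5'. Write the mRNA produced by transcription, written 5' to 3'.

Reading the template 3'→5' as shown, RNA polymerase pairs each base (A→U, T→A, G↔C) to build mRNA 5'→3' directly.

5′-CGACGCGUGAGC-3′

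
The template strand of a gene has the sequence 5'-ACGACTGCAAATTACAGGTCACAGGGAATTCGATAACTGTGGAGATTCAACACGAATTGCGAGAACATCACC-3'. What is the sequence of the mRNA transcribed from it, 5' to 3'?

RNA polymerase reads the template 3'→5' and synthesizes mRNA 5'→3' by base-pairing (A→U, T→A, G↔C). The complement of the template is TGCTGACGTTTAATGTCCAGTGTCCCTTAAGCTATTGACACCTCTAAGTTGTGCTTAACGCTCTTGTAGTGG; antiparallel, so 5'→3' the coding strand is GGTGATGTTCTCGCAATTCGTGTTGAATCTCCACAGTTATCGAATTCCCTGTGACCTGTAATTTGCAGTCGT. Replace T with U for the mRNA.

5'-GGUGAUGUUCUCGCAAUUCGUGUUGAAUCUCCACAGUUAUCGAAUUCCCUGUGACCUGUAAUUUGCAGUCGU-3'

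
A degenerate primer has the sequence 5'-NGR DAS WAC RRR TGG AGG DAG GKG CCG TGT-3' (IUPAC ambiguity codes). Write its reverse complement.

Standard pairs A↔T, G↔C; ambiguity codes pair R↔Y, K↔M, W↔W, S↔S, D↔H, N↔N. Complement (NCYHTSWTGYYYACCTCCHTCCMCGGCACA), then reverse for 5'→3'.

5′-ACACGGCMCCTHCCTCCAYYYGTWSTHYCN-3′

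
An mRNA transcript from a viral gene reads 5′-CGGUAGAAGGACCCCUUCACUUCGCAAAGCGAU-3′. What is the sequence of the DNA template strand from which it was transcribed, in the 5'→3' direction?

Replace U with T to get the coding DNA strand: CGGTAGAAGGACCCCTTCACTTCGCAAAGCGAT. The template strand is its reverse complement (complement GCCATCTTCCTGGGGAAGTGAAGCGTTTCGCTA, then reverse).

5'-ATCGCTTTGCGAAGTGAAGGGGTCCTTCTACCG-3'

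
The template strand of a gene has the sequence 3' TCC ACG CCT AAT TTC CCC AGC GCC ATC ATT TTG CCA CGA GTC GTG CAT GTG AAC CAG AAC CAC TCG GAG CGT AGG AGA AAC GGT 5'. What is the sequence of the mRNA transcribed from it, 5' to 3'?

Reading the template 3'→5' as shown, RNA polymerase pairs each base (A→U, T→A, G↔C) to build mRNA 5'→3' directly.

5'-AGGUGCGGAUUAAAGGGGUCGCGGUAGUAAAACGGUGCUCAGCACGUACACUUGGUCUUGGUGAGCCUCGCAUCCUCUUUGCCA-3'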